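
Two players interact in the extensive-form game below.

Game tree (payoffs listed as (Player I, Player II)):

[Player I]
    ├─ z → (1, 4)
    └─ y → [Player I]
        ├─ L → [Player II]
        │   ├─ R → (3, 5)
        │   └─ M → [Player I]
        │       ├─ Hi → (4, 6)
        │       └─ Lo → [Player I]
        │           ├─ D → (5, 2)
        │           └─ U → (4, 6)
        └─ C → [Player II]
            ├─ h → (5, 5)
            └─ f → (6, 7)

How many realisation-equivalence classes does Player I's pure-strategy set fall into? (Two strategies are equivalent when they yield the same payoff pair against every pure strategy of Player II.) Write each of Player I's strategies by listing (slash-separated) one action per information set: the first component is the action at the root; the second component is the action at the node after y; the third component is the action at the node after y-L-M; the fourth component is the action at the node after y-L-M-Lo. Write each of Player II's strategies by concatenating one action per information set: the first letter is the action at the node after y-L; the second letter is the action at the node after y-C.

Player I has 16 pure strategies: z/L/Hi/D, z/L/Hi/U, z/L/Lo/D, z/L/Lo/U, z/C/Hi/D, z/C/Hi/U, z/C/Lo/D, z/C/Lo/U, y/L/Hi/D, y/L/Hi/U, y/L/Lo/D, y/L/Lo/U, y/C/Hi/D, y/C/Hi/U, y/C/Lo/D, y/C/Lo/U. Columns: Rh, Rf, Mh, Mf.
{z/L/Hi/D, z/L/Hi/U, z/L/Lo/D, z/L/Lo/U, z/C/Hi/D, z/C/Hi/U, z/C/Lo/D, z/C/Lo/U} → row (1,4) (1,4) (1,4) (1,4)
{y/L/Hi/D, y/L/Hi/U, y/L/Lo/U} → row (3,5) (3,5) (4,6) (4,6)
{y/L/Lo/D} → row (3,5) (3,5) (5,2) (5,2)
{y/C/Hi/D, y/C/Hi/U, y/C/Lo/D, y/C/Lo/U} → row (5,5) (6,7) (5,5) (6,7)
That's 4 distinct rows out of 16 strategies.

4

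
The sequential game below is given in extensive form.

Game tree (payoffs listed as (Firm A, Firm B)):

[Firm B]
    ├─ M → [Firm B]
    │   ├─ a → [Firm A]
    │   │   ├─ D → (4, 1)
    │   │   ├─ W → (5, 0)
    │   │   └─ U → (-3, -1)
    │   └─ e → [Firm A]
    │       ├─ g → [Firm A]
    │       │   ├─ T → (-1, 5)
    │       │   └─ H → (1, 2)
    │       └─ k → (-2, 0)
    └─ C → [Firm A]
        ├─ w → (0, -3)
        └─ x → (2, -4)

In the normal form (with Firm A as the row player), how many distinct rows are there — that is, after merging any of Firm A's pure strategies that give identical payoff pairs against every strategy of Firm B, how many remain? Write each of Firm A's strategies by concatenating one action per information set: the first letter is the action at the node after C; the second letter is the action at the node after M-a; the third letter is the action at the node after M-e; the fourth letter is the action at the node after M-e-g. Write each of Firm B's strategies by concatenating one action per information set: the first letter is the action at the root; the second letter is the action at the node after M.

Firm A has 24 pure strategies: wDgT, wDgH, wDkT, wDkH, wWgT, wWgH, wWkT, wWkH, wUgT, wUgH, wUkT, wUkH, xDgT, xDgH, xDkT, xDkH, xWgT, xWgH, xWkT, xWkH, xUgT, xUgH, xUkT, xUkH. Columns: Ma, Me, Ca, Ce.
{wDgT} → row (4,1) (-1,5) (0,-3) (0,-3)
{wDgH} → row (4,1) (1,2) (0,-3) (0,-3)
{wDkT, wDkH} → row (4,1) (-2,0) (0,-3) (0,-3)
{wWgT} → row (5,0) (-1,5) (0,-3) (0,-3)
{wWgH} → row (5,0) (1,2) (0,-3) (0,-3)
{wWkT, wWkH} → row (5,0) (-2,0) (0,-3) (0,-3)
{wUgT} → row (-3,-1) (-1,5) (0,-3) (0,-3)
{wUgH} → row (-3,-1) (1,2) (0,-3) (0,-3)
{wUkT, wUkH} → row (-3,-1) (-2,0) (0,-3) (0,-3)
{xDgT} → row (4,1) (-1,5) (2,-4) (2,-4)
{xDgH} → row (4,1) (1,2) (2,-4) (2,-4)
{xDkT, xDkH} → row (4,1) (-2,0) (2,-4) (2,-4)
{xWgT} → row (5,0) (-1,5) (2,-4) (2,-4)
{xWgH} → row (5,0) (1,2) (2,-4) (2,-4)
{xWkT, xWkH} → row (5,0) (-2,0) (2,-4) (2,-4)
{xUgT} → row (-3,-1) (-1,5) (2,-4) (2,-4)
{xUgH} → row (-3,-1) (1,2) (2,-4) (2,-4)
{xUkT, xUkH} → row (-3,-1) (-2,0) (2,-4) (2,-4)
That's 18 distinct rows out of 24 strategies.

18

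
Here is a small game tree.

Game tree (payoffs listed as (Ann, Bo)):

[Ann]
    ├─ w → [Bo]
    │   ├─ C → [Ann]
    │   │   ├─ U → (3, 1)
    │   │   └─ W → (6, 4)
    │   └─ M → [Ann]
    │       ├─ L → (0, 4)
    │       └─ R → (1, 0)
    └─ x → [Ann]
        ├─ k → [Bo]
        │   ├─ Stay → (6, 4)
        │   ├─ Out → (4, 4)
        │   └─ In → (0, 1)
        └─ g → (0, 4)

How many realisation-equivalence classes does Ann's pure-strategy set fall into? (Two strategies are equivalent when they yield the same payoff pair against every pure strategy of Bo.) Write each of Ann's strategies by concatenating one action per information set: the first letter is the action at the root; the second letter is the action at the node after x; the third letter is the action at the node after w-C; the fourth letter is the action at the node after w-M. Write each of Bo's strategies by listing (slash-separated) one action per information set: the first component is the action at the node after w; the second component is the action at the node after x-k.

Ann has 16 pure strategies: wkUL, wkUR, wkWL, wkWR, wgUL, wgUR, wgWL, wgWR, xkUL, xkUR, xkWL, xkWR, xgUL, xgUR, xgWL, xgWR. Columns: C/Stay, C/Out, C/In, M/Stay, M/Out, M/In.
{wkUL, wgUL} → row (3,1) (3,1) (3,1) (0,4) (0,4) (0,4)
{wkUR, wgUR} → row (3,1) (3,1) (3,1) (1,0) (1,0) (1,0)
{wkWL, wgWL} → row (6,4) (6,4) (6,4) (0,4) (0,4) (0,4)
{wkWR, wgWR} → row (6,4) (6,4) (6,4) (1,0) (1,0) (1,0)
{xkUL, xkUR, xkWL, xkWR} → row (6,4) (4,4) (0,1) (6,4) (4,4) (0,1)
{xgUL, xgUR, xgWL, xgWR} → row (0,4) (0,4) (0,4) (0,4) (0,4) (0,4)
That's 6 distinct rows out of 16 strategies.

6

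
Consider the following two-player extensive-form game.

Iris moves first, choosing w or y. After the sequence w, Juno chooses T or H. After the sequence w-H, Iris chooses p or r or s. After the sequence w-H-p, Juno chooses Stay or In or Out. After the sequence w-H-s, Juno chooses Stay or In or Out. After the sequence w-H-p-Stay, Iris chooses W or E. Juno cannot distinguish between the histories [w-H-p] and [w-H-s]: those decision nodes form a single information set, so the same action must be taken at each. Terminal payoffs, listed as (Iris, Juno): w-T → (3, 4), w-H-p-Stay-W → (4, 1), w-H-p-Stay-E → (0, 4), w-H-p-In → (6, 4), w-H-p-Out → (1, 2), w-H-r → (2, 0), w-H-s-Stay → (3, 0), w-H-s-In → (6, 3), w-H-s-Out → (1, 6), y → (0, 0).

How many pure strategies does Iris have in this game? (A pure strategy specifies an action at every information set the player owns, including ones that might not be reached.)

Iris owns the root with actions {w, y} — two choices.
Iris owns the node after w-H with actions {p, r, s} — three choices.
Iris owns the node after w-H-p-Stay with actions {W, E} — two choices.
A pure strategy fixes one action at each information set independently, so the count is the product 2 × 3 × 2 = 12.
(For reference, Juno has 6 pure strategies, giving a 12×6 normal-form matrix.)

12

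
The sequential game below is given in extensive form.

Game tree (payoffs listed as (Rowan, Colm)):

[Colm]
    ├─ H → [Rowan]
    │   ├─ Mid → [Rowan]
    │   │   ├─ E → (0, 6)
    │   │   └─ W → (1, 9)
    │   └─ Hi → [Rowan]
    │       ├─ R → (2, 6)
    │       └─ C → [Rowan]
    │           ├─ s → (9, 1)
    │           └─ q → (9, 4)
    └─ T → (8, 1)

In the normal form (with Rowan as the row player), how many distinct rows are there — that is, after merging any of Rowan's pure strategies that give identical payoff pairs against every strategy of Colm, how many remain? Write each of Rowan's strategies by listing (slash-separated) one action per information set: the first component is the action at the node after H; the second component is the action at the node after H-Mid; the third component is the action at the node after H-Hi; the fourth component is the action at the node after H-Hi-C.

Rowan has 16 pure strategies: Mid/E/R/s, Mid/E/R/q, Mid/E/C/s, Mid/E/C/q, Mid/W/R/s, Mid/W/R/q, Mid/W/C/s, Mid/W/C/q, Hi/E/R/s, Hi/E/R/q, Hi/E/C/s, Hi/E/C/q, Hi/W/R/s, Hi/W/R/q, Hi/W/C/s, Hi/W/C/q. Columns: H, T.
{Mid/E/R/s, Mid/E/R/q, Mid/E/C/s, Mid/E/C/q} → row (0,6) (8,1)
{Mid/W/R/s, Mid/W/R/q, Mid/W/C/s, Mid/W/C/q} → row (1,9) (8,1)
{Hi/E/R/s, Hi/E/R/q, Hi/W/R/s, Hi/W/R/q} → row (2,6) (8,1)
{Hi/E/C/s, Hi/W/C/s} → row (9,1) (8,1)
{Hi/E/C/q, Hi/W/C/q} → row (9,4) (8,1)
That's 5 distinct rows out of 16 strategies.

5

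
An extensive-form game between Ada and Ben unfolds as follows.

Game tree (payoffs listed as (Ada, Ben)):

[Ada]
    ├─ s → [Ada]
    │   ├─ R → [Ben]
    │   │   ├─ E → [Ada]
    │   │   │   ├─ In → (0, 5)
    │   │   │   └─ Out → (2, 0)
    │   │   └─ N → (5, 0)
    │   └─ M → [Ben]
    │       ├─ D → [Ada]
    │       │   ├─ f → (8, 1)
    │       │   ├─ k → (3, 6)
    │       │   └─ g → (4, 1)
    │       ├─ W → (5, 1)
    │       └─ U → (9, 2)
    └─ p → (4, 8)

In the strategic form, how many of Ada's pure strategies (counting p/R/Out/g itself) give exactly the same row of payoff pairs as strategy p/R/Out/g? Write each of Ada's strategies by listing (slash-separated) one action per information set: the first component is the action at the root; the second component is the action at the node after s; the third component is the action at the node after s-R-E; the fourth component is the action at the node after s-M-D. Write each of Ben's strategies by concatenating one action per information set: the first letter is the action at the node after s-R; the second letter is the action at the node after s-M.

12

Row for p/R/Out/g (columns ED, EW, EU, ND, NW, NU): (4,8) (4,8) (4,8) (4,8) (4,8) (4,8).
Under p/R/Out/g, Ada's choice at the node after s and at the node after s-R-E and at the node after s-M-D can never be reached regardless of what Ben does, so varying those choices leaves every outcome unchanged.
Holding the reachable choices fixed and varying the unreachable ones freely already gives 2 × 2 × 3 = 12 equivalent strategies.
No other strategy reproduces this row, so those 12 are the full class: p/R/In/f, p/R/In/k, p/R/In/g, p/R/Out/f, p/R/Out/k, p/R/Out/g, p/M/In/f, p/M/In/k, p/M/In/g, p/M/Out/f, p/M/Out/k, p/M/Out/g.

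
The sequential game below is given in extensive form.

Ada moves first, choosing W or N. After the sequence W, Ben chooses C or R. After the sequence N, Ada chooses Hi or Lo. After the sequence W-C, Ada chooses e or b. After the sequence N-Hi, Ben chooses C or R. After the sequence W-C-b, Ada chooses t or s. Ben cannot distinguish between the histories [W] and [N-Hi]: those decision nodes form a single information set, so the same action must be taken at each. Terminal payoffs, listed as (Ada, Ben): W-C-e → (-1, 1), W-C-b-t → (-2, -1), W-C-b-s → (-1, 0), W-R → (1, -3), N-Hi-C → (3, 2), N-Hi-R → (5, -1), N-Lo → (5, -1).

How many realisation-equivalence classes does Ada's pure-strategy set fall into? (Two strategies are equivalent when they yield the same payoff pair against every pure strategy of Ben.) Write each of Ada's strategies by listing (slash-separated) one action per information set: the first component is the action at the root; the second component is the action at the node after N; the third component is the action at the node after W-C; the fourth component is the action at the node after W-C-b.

Ada has 16 pure strategies: W/Hi/e/t, W/Hi/e/s, W/Hi/b/t, W/Hi/b/s, W/Lo/e/t, W/Lo/e/s, W/Lo/b/t, W/Lo/b/s, N/Hi/e/t, N/Hi/e/s, N/Hi/b/t, N/Hi/b/s, N/Lo/e/t, N/Lo/e/s, N/Lo/b/t, N/Lo/b/s. Columns: C, R.
{W/Hi/e/t, W/Hi/e/s, W/Lo/e/t, W/Lo/e/s} → row (-1,1) (1,-3)
{W/Hi/b/t, W/Lo/b/t} → row (-2,-1) (1,-3)
{W/Hi/b/s, W/Lo/b/s} → row (-1,0) (1,-3)
{N/Hi/e/t, N/Hi/e/s, N/Hi/b/t, N/Hi/b/s} → row (3,2) (5,-1)
{N/Lo/e/t, N/Lo/e/s, N/Lo/b/t, N/Lo/b/s} → row (5,-1) (5,-1)
That's 5 distinct rows out of 16 strategies.

5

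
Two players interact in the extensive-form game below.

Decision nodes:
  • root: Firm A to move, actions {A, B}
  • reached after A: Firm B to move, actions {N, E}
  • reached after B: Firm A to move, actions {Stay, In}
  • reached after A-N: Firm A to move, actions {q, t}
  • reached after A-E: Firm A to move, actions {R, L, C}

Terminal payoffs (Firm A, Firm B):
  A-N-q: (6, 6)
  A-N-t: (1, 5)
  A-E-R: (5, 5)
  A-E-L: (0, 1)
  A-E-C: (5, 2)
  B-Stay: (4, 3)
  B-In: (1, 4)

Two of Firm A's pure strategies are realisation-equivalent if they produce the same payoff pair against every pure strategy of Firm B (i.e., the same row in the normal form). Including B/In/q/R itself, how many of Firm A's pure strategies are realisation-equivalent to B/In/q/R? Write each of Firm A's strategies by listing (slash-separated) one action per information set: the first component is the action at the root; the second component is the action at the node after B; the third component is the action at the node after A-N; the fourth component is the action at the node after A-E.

6

Row for B/In/q/R (columns N, E): (1,4) (1,4).
Under B/In/q/R, Firm A's choice at the node after A-N and at the node after A-E can never be reached regardless of what Firm B does, so varying those choices leaves every outcome unchanged.
Holding the reachable choices fixed and varying the unreachable ones freely already gives 2 × 3 = 6 equivalent strategies.
No other strategy reproduces this row, so those 6 are the full class: B/In/q/R, B/In/q/L, B/In/q/C, B/In/t/R, B/In/t/L, B/In/t/C.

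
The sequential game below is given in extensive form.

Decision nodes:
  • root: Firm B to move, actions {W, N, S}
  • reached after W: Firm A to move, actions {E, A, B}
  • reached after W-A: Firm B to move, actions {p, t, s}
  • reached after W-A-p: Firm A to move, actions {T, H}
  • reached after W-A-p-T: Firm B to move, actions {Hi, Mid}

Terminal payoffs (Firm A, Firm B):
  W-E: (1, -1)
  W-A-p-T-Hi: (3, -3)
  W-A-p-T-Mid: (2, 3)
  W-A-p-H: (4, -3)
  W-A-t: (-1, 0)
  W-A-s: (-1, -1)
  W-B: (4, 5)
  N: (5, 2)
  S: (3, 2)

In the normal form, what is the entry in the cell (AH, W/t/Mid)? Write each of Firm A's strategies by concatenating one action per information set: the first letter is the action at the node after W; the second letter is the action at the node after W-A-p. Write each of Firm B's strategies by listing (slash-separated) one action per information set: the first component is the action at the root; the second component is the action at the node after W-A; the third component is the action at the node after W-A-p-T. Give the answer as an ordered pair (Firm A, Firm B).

Trace the play path from the root:
  Firm B plays W
  Firm A plays A at [W]
  Firm B plays t at [W-A]
→ terminal payoff (-1, 0).
(Firm A's choice at the node after W-A-p is never reached on this path, so it doesn't affect the outcome.)

(-1, 0)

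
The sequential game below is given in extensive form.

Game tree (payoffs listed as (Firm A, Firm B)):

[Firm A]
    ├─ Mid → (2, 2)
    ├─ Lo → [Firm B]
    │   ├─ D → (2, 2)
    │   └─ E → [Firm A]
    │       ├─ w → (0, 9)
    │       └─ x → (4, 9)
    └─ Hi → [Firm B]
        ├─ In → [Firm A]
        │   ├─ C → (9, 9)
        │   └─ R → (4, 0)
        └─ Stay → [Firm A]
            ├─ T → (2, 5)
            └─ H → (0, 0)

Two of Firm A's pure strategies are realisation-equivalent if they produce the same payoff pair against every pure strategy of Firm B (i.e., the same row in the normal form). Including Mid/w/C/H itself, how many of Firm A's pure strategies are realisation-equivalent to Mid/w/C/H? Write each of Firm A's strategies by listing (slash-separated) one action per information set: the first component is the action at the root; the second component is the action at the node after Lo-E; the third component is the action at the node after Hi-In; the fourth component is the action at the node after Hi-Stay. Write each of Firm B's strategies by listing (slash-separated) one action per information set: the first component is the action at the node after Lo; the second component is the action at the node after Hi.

Row for Mid/w/C/H (columns D/In, D/Stay, E/In, E/Stay): (2,2) (2,2) (2,2) (2,2).
Under Mid/w/C/H, Firm A's choice at the node after Lo-E and at the node after Hi-In and at the node after Hi-Stay can never be reached regardless of what Firm B does, so varying those choices leaves every outcome unchanged.
Holding the reachable choices fixed and varying the unreachable ones freely already gives 2 × 2 × 2 = 8 equivalent strategies.
No other strategy reproduces this row, so those 8 are the full class: Mid/w/C/T, Mid/w/C/H, Mid/w/R/T, Mid/w/R/H, Mid/x/C/T, Mid/x/C/H, Mid/x/R/T, Mid/x/R/H.

8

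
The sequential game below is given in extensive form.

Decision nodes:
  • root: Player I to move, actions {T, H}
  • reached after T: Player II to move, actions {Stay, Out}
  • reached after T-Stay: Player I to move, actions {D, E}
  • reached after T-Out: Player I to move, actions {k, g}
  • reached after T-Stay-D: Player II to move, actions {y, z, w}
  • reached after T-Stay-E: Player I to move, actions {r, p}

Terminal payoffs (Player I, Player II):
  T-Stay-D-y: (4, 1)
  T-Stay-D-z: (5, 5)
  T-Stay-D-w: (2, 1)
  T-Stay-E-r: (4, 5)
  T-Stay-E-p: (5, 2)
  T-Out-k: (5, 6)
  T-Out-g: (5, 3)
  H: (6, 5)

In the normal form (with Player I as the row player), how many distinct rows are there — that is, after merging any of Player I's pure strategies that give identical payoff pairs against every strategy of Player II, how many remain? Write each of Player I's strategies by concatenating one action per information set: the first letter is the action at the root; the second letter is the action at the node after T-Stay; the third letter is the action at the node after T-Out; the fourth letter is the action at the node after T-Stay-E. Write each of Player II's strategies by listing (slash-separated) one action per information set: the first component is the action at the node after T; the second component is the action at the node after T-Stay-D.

7

Player I has 16 pure strategies: TDkr, TDkp, TDgr, TDgp, TEkr, TEkp, TEgr, TEgp, HDkr, HDkp, HDgr, HDgp, HEkr, HEkp, HEgr, HEgp. Columns: Stay/y, Stay/z, Stay/w, Out/y, Out/z, Out/w.
{TDkr, TDkp} → row (4,1) (5,5) (2,1) (5,6) (5,6) (5,6)
{TDgr, TDgp} → row (4,1) (5,5) (2,1) (5,3) (5,3) (5,3)
{TEkr} → row (4,5) (4,5) (4,5) (5,6) (5,6) (5,6)
{TEkp} → row (5,2) (5,2) (5,2) (5,6) (5,6) (5,6)
{TEgr} → row (4,5) (4,5) (4,5) (5,3) (5,3) (5,3)
{TEgp} → row (5,2) (5,2) (5,2) (5,3) (5,3) (5,3)
{HDkr, HDkp, HDgr, HDgp, HEkr, HEkp, HEgr, HEgp} → row (6,5) (6,5) (6,5) (6,5) (6,5) (6,5)
That's 7 distinct rows out of 16 strategies.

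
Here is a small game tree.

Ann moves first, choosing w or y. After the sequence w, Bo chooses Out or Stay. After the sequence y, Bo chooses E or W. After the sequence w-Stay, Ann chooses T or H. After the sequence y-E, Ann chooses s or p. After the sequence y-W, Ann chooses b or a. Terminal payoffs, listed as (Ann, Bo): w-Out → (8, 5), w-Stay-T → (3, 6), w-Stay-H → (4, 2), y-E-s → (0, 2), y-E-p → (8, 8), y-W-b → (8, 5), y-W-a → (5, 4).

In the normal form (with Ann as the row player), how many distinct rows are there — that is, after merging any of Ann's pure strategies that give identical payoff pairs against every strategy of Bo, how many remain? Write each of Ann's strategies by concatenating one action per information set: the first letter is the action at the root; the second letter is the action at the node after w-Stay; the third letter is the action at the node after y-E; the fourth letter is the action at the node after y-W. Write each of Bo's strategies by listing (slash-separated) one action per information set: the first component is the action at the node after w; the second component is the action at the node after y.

Ann has 16 pure strategies: wTsb, wTsa, wTpb, wTpa, wHsb, wHsa, wHpb, wHpa, yTsb, yTsa, yTpb, yTpa, yHsb, yHsa, yHpb, yHpa. Columns: Out/E, Out/W, Stay/E, Stay/W.
{wTsb, wTsa, wTpb, wTpa} → row (8,5) (8,5) (3,6) (3,6)
{wHsb, wHsa, wHpb, wHpa} → row (8,5) (8,5) (4,2) (4,2)
{yTsb, yHsb} → row (0,2) (8,5) (0,2) (8,5)
{yTsa, yHsa} → row (0,2) (5,4) (0,2) (5,4)
{yTpb, yHpb} → row (8,8) (8,5) (8,8) (8,5)
{yTpa, yHpa} → row (8,8) (5,4) (8,8) (5,4)
That's 6 distinct rows out of 16 strategies.

6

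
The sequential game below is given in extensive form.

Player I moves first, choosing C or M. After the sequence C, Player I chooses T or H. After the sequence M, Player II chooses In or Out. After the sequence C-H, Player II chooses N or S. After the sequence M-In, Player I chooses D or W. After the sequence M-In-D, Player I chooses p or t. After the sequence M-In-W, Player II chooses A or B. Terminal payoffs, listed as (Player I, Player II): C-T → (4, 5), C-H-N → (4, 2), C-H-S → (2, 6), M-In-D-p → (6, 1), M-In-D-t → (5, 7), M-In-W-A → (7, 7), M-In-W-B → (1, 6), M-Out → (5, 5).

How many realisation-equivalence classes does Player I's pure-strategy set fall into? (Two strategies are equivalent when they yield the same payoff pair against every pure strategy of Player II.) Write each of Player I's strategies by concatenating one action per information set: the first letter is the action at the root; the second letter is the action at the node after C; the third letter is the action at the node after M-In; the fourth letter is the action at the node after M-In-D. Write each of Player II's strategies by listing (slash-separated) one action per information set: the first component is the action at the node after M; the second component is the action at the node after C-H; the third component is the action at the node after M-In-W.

5

Player I has 16 pure strategies: CTDp, CTDt, CTWp, CTWt, CHDp, CHDt, CHWp, CHWt, MTDp, MTDt, MTWp, MTWt, MHDp, MHDt, MHWp, MHWt. Columns: In/N/A, In/N/B, In/S/A, In/S/B, Out/N/A, Out/N/B, Out/S/A, Out/S/B.
{CTDp, CTDt, CTWp, CTWt} → row (4,5) (4,5) (4,5) (4,5) (4,5) (4,5) (4,5) (4,5)
{CHDp, CHDt, CHWp, CHWt} → row (4,2) (4,2) (2,6) (2,6) (4,2) (4,2) (2,6) (2,6)
{MTDp, MHDp} → row (6,1) (6,1) (6,1) (6,1) (5,5) (5,5) (5,5) (5,5)
{MTDt, MHDt} → row (5,7) (5,7) (5,7) (5,7) (5,5) (5,5) (5,5) (5,5)
{MTWp, MTWt, MHWp, MHWt} → row (7,7) (1,6) (7,7) (1,6) (5,5) (5,5) (5,5) (5,5)
That's 5 distinct rows out of 16 strategies.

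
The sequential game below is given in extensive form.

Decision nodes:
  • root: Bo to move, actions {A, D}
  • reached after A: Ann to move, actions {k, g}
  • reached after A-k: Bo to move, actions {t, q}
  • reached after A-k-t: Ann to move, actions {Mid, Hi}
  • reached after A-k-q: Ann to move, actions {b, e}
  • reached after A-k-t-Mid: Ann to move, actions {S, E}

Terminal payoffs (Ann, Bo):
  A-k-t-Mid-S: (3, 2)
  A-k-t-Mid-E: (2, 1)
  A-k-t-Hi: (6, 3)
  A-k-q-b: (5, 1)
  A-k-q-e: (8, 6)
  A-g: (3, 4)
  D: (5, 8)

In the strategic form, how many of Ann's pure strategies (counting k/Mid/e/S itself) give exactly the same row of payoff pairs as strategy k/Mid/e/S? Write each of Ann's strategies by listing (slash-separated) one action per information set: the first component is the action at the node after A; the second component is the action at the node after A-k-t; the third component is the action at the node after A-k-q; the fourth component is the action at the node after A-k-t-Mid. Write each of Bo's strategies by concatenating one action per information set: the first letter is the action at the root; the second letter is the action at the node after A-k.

1

Row for k/Mid/e/S (columns At, Aq, Dt, Dq): (3,2) (8,6) (5,8) (5,8).
Every one of Ann's information sets is on the play path for some reply by Bo when Ann follows k/Mid/e/S.
Changing the action at any of them therefore changes at least one column, so only k/Mid/e/S itself gives this row.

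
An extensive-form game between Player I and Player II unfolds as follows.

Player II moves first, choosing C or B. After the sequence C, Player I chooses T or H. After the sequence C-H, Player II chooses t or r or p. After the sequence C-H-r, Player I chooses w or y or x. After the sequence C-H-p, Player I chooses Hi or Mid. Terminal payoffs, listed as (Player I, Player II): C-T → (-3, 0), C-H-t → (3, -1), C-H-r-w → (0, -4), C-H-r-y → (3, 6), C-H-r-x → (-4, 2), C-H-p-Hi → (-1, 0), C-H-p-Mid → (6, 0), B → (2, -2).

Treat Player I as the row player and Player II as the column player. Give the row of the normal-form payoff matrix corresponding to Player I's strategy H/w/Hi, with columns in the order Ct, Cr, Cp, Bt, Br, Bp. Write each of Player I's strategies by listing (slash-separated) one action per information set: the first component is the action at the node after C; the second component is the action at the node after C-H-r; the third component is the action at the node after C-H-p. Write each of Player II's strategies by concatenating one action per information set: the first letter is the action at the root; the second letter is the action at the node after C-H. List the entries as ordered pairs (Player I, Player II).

(3,-1) (0,-4) (-1,0) (2,-2) (2,-2) (2,-2)

vs Ct: Player II plays C → Player I plays H at [C] → Player II plays t at [C-H] → (3, -1)
vs Cr: Player II plays C → Player I plays H at [C] → Player II plays r at [C-H] → Player I plays w at [C-H-r] → (0, -4)
vs Cp: Player II plays C → Player I plays H at [C] → Player II plays p at [C-H] → Player I plays Hi at [C-H-p] → (-1, 0)
vs Bt: Player II plays B → (2, -2)
vs Br: Player II plays B → (2, -2)
vs Bp: Player II plays B → (2, -2)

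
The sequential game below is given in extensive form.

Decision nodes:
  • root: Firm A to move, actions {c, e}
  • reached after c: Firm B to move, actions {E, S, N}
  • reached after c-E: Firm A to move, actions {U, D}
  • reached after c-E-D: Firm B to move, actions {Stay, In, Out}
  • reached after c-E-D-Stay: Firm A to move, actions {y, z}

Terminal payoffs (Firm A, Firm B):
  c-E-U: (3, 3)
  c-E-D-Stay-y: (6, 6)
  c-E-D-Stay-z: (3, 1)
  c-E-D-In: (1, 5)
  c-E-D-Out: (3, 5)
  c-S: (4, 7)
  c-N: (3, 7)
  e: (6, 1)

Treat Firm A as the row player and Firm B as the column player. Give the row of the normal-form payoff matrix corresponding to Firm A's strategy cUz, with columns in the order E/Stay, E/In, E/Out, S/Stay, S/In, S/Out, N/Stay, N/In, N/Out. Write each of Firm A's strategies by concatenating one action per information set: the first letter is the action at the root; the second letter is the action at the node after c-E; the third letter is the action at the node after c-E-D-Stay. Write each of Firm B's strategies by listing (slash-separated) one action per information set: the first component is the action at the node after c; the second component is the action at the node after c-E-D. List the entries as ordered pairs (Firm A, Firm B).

vs E/Stay: Firm A plays c → Firm B plays E at [c] → Firm A plays U at [c-E] → (3, 3)
vs E/In: Firm A plays c → Firm B plays E at [c] → Firm A plays U at [c-E] → (3, 3)
vs E/Out: Firm A plays c → Firm B plays E at [c] → Firm A plays U at [c-E] → (3, 3)
vs S/Stay: Firm A plays c → Firm B plays S at [c] → (4, 7)
vs S/In: Firm A plays c → Firm B plays S at [c] → (4, 7)
vs S/Out: Firm A plays c → Firm B plays S at [c] → (4, 7)
vs N/Stay: Firm A plays c → Firm B plays N at [c] → (3, 7)
vs N/In: Firm A plays c → Firm B plays N at [c] → (3, 7)
vs N/Out: Firm A plays c → Firm B plays N at [c] → (3, 7)

(3,3) (3,3) (3,3) (4,7) (4,7) (4,7) (3,7) (3,7) (3,7)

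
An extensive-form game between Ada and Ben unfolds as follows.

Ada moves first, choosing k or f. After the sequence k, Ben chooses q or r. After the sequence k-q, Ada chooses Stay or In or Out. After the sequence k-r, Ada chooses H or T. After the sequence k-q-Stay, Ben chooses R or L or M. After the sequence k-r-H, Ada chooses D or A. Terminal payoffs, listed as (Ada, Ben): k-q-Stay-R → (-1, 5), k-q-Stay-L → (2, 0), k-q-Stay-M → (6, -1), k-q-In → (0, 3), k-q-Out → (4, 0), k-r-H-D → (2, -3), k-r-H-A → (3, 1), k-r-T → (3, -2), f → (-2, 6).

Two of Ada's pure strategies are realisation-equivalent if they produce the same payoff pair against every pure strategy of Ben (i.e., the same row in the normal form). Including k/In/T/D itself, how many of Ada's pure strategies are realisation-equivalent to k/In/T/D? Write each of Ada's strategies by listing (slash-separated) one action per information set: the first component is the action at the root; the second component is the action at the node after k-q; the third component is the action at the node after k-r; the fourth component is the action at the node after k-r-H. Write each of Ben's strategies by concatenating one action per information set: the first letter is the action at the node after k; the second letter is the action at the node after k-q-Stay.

Row for k/In/T/D (columns qR, qL, qM, rR, rL, rM): (0,3) (0,3) (0,3) (3,-2) (3,-2) (3,-2).
Under k/In/T/D, Ada's choice at the node after k-r-H can never be reached regardless of what Ben does, so varying those choices leaves every outcome unchanged.
Holding the reachable choices fixed and varying the unreachable one freely already gives 2 equivalent strategies.
No other strategy reproduces this row, so those 2 are the full class: k/In/T/D, k/In/T/A.

2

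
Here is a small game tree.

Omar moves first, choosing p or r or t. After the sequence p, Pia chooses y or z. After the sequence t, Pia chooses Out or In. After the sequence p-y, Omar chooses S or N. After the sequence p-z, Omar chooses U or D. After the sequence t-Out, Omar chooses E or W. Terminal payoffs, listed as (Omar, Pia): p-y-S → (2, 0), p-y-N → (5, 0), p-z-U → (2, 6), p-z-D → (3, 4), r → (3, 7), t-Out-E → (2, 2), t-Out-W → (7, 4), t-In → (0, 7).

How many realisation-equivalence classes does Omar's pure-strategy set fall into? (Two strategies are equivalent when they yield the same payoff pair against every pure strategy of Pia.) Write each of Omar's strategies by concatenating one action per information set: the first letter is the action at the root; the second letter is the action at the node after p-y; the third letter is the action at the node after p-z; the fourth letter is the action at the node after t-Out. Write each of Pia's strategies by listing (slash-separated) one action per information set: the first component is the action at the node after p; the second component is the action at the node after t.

Omar has 24 pure strategies: pSUE, pSUW, pSDE, pSDW, pNUE, pNUW, pNDE, pNDW, rSUE, rSUW, rSDE, rSDW, rNUE, rNUW, rNDE, rNDW, tSUE, tSUW, tSDE, tSDW, tNUE, tNUW, tNDE, tNDW. Columns: y/Out, y/In, z/Out, z/In.
{pSUE, pSUW} → row (2,0) (2,0) (2,6) (2,6)
{pSDE, pSDW} → row (2,0) (2,0) (3,4) (3,4)
{pNUE, pNUW} → row (5,0) (5,0) (2,6) (2,6)
{pNDE, pNDW} → row (5,0) (5,0) (3,4) (3,4)
{rSUE, rSUW, rSDE, rSDW, rNUE, rNUW, rNDE, rNDW} → row (3,7) (3,7) (3,7) (3,7)
{tSUE, tSDE, tNUE, tNDE} → row (2,2) (0,7) (2,2) (0,7)
{tSUW, tSDW, tNUW, tNDW} → row (7,4) (0,7) (7,4) (0,7)
That's 7 distinct rows out of 24 strategies.

7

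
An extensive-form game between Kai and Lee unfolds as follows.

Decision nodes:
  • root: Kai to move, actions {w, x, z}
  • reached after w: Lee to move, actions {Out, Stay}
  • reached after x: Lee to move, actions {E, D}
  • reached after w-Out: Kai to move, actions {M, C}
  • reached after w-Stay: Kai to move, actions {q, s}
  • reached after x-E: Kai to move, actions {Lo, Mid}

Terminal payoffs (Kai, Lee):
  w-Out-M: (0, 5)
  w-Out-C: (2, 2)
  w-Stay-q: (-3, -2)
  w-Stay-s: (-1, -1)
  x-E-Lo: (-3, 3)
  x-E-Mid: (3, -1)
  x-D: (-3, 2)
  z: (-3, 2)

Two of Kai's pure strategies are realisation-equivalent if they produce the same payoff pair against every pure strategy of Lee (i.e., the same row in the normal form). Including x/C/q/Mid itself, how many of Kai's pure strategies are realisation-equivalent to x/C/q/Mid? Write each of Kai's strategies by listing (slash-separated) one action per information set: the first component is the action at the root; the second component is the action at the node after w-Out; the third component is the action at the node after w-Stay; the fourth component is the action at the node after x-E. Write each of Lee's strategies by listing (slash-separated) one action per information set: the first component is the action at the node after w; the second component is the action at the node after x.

Row for x/C/q/Mid (columns Out/E, Out/D, Stay/E, Stay/D): (3,-1) (-3,2) (3,-1) (-3,2).
Under x/C/q/Mid, Kai's choice at the node after w-Out and at the node after w-Stay can never be reached regardless of what Lee does, so varying those choices leaves every outcome unchanged.
Holding the reachable choices fixed and varying the unreachable ones freely already gives 2 × 2 = 4 equivalent strategies.
No other strategy reproduces this row, so those 4 are the full class: x/M/q/Mid, x/M/s/Mid, x/C/q/Mid, x/C/s/Mid.

4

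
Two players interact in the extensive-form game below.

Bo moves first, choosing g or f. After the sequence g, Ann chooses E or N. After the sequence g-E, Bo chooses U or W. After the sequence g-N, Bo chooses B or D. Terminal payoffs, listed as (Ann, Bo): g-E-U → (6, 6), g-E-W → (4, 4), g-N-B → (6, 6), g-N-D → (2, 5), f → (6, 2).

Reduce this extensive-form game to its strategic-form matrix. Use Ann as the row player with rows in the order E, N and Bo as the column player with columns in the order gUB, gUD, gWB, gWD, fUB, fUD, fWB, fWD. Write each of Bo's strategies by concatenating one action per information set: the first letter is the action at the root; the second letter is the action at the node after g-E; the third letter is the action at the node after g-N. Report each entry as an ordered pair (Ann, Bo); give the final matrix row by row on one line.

E: (6,6) (6,6) (4,4) (4,4) (6,2) (6,2) (6,2) (6,2) | N: (6,6) (2,5) (6,6) (2,5) (6,2) (6,2) (6,2) (6,2)

          gUB      gUD      gWB      gWD      fUB      fUD      fWB      fWD
   E    (6,6)    (6,6)    (4,4)    (4,4)    (6,2)    (6,2)    (6,2)    (6,2)
   N    (6,6)    (2,5)    (6,6)    (2,5)    (6,2)    (6,2)    (6,2)    (6,2)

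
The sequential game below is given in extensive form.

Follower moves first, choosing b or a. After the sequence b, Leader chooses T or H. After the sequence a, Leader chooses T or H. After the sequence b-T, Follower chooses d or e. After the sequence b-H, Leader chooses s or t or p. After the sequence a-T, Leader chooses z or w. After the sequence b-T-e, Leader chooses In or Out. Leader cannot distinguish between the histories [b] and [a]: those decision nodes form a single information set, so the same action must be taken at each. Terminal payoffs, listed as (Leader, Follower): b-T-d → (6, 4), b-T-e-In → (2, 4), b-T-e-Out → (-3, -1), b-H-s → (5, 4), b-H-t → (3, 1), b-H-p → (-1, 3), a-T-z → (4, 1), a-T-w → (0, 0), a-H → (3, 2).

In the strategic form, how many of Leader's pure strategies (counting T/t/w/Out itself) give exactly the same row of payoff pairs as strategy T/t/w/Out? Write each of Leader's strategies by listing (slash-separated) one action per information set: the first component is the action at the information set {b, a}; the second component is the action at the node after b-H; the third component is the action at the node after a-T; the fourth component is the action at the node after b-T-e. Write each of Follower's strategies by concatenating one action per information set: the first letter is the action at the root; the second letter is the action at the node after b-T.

Row for T/t/w/Out (columns bd, be, ad, ae): (6,4) (-3,-1) (0,0) (0,0).
Under T/t/w/Out, Leader's choice at the node after b-H can never be reached regardless of what Follower does, so varying those choices leaves every outcome unchanged.
Holding the reachable choices fixed and varying the unreachable one freely already gives 3 equivalent strategies.
No other strategy reproduces this row, so those 3 are the full class: T/s/w/Out, T/t/w/Out, T/p/w/Out.

3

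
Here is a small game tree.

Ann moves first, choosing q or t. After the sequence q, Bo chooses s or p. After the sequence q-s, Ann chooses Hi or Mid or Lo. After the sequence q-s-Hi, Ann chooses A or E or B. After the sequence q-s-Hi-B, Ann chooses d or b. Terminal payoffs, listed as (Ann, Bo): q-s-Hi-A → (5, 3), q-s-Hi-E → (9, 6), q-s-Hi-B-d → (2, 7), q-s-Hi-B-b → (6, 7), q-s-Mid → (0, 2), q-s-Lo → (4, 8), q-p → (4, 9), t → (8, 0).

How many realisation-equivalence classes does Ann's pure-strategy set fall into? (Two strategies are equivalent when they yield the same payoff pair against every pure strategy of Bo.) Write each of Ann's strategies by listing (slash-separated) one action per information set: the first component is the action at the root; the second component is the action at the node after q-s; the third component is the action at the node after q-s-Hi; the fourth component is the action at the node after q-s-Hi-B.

7

Ann has 36 pure strategies: q/Hi/A/d, q/Hi/A/b, q/Hi/E/d, q/Hi/E/b, q/Hi/B/d, q/Hi/B/b, q/Mid/A/d, q/Mid/A/b, q/Mid/E/d, q/Mid/E/b, q/Mid/B/d, q/Mid/B/b, q/Lo/A/d, q/Lo/A/b, q/Lo/E/d, q/Lo/E/b, q/Lo/B/d, q/Lo/B/b, t/Hi/A/d, t/Hi/A/b, t/Hi/E/d, t/Hi/E/b, t/Hi/B/d, t/Hi/B/b, t/Mid/A/d, t/Mid/A/b, t/Mid/E/d, t/Mid/E/b, t/Mid/B/d, t/Mid/B/b, t/Lo/A/d, t/Lo/A/b, t/Lo/E/d, t/Lo/E/b, t/Lo/B/d, t/Lo/B/b. Columns: s, p.
{q/Hi/A/d, q/Hi/A/b} → row (5,3) (4,9)
{q/Hi/E/d, q/Hi/E/b} → row (9,6) (4,9)
{q/Hi/B/d} → row (2,7) (4,9)
{q/Hi/B/b} → row (6,7) (4,9)
{q/Mid/A/d, q/Mid/A/b, q/Mid/E/d, q/Mid/E/b, q/Mid/B/d, q/Mid/B/b} → row (0,2) (4,9)
{q/Lo/A/d, q/Lo/A/b, q/Lo/E/d, q/Lo/E/b, q/Lo/B/d, q/Lo/B/b} → row (4,8) (4,9)
{t/Hi/A/d, t/Hi/A/b, t/Hi/E/d, t/Hi/E/b, t/Hi/B/d, t/Hi/B/b, t/Mid/A/d, t/Mid/A/b, t/Mid/E/d, t/Mid/E/b, t/Mid/B/d, t/Mid/B/b, t/Lo/A/d, t/Lo/A/b, t/Lo/E/d, t/Lo/E/b, t/Lo/B/d, t/Lo/B/b} → row (8,0) (8,0)
That's 7 distinct rows out of 36 strategies.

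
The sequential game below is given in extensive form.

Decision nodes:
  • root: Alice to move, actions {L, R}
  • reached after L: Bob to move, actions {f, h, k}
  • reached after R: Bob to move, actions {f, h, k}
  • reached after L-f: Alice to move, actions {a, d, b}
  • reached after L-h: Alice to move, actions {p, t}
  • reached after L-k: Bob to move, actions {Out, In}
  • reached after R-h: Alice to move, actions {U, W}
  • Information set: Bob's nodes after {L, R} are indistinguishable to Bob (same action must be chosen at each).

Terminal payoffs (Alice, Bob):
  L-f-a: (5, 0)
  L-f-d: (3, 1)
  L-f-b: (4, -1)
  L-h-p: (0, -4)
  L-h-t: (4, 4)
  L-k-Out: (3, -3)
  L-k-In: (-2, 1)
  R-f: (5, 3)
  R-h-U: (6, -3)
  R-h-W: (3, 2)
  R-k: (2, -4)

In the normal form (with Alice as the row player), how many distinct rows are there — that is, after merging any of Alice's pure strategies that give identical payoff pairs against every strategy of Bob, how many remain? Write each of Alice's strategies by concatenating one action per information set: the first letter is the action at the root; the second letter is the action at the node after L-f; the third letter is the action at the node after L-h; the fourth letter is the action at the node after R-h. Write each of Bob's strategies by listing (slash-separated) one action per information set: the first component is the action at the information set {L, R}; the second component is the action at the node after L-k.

Alice has 24 pure strategies: LapU, LapW, LatU, LatW, LdpU, LdpW, LdtU, LdtW, LbpU, LbpW, LbtU, LbtW, RapU, RapW, RatU, RatW, RdpU, RdpW, RdtU, RdtW, RbpU, RbpW, RbtU, RbtW. Columns: f/Out, f/In, h/Out, h/In, k/Out, k/In.
{LapU, LapW} → row (5,0) (5,0) (0,-4) (0,-4) (3,-3) (-2,1)
{LatU, LatW} → row (5,0) (5,0) (4,4) (4,4) (3,-3) (-2,1)
{LdpU, LdpW} → row (3,1) (3,1) (0,-4) (0,-4) (3,-3) (-2,1)
{LdtU, LdtW} → row (3,1) (3,1) (4,4) (4,4) (3,-3) (-2,1)
{LbpU, LbpW} → row (4,-1) (4,-1) (0,-4) (0,-4) (3,-3) (-2,1)
{LbtU, LbtW} → row (4,-1) (4,-1) (4,4) (4,4) (3,-3) (-2,1)
{RapU, RatU, RdpU, RdtU, RbpU, RbtU} → row (5,3) (5,3) (6,-3) (6,-3) (2,-4) (2,-4)
{RapW, RatW, RdpW, RdtW, RbpW, RbtW} → row (5,3) (5,3) (3,2) (3,2) (2,-4) (2,-4)
That's 8 distinct rows out of 24 strategies.

8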